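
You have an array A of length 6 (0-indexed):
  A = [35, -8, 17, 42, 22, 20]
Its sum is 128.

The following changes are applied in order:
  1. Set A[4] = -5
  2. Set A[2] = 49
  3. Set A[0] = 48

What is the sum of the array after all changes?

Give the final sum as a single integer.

Initial sum: 128
Change 1: A[4] 22 -> -5, delta = -27, sum = 101
Change 2: A[2] 17 -> 49, delta = 32, sum = 133
Change 3: A[0] 35 -> 48, delta = 13, sum = 146

Answer: 146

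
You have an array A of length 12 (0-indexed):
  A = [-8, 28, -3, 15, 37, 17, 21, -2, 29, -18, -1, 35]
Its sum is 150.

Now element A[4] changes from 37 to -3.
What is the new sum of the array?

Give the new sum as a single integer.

Answer: 110

Derivation:
Old value at index 4: 37
New value at index 4: -3
Delta = -3 - 37 = -40
New sum = old_sum + delta = 150 + (-40) = 110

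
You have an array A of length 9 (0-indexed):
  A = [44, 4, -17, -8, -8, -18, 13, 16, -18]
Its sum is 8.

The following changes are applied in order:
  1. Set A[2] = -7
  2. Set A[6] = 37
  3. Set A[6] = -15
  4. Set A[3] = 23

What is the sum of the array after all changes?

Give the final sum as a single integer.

Answer: 21

Derivation:
Initial sum: 8
Change 1: A[2] -17 -> -7, delta = 10, sum = 18
Change 2: A[6] 13 -> 37, delta = 24, sum = 42
Change 3: A[6] 37 -> -15, delta = -52, sum = -10
Change 4: A[3] -8 -> 23, delta = 31, sum = 21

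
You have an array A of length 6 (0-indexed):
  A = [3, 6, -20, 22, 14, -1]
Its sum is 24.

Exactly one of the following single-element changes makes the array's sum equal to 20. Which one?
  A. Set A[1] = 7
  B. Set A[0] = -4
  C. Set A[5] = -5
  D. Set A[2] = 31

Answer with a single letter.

Answer: C

Derivation:
Option A: A[1] 6->7, delta=1, new_sum=24+(1)=25
Option B: A[0] 3->-4, delta=-7, new_sum=24+(-7)=17
Option C: A[5] -1->-5, delta=-4, new_sum=24+(-4)=20 <-- matches target
Option D: A[2] -20->31, delta=51, new_sum=24+(51)=75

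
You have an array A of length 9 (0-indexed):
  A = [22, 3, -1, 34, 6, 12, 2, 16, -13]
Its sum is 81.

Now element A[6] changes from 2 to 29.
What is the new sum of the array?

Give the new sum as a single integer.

Answer: 108

Derivation:
Old value at index 6: 2
New value at index 6: 29
Delta = 29 - 2 = 27
New sum = old_sum + delta = 81 + (27) = 108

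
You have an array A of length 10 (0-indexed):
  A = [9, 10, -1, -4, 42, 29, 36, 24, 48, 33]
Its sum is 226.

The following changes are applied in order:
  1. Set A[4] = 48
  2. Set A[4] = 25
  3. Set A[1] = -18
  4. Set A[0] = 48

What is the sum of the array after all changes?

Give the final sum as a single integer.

Initial sum: 226
Change 1: A[4] 42 -> 48, delta = 6, sum = 232
Change 2: A[4] 48 -> 25, delta = -23, sum = 209
Change 3: A[1] 10 -> -18, delta = -28, sum = 181
Change 4: A[0] 9 -> 48, delta = 39, sum = 220

Answer: 220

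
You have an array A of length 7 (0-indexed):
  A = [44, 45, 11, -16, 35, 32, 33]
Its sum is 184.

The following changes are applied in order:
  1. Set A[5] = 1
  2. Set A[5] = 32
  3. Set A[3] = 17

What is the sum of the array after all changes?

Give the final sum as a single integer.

Answer: 217

Derivation:
Initial sum: 184
Change 1: A[5] 32 -> 1, delta = -31, sum = 153
Change 2: A[5] 1 -> 32, delta = 31, sum = 184
Change 3: A[3] -16 -> 17, delta = 33, sum = 217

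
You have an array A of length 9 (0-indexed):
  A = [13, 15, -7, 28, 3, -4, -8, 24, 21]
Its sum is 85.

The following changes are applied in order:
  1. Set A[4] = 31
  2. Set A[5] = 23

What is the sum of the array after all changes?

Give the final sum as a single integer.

Initial sum: 85
Change 1: A[4] 3 -> 31, delta = 28, sum = 113
Change 2: A[5] -4 -> 23, delta = 27, sum = 140

Answer: 140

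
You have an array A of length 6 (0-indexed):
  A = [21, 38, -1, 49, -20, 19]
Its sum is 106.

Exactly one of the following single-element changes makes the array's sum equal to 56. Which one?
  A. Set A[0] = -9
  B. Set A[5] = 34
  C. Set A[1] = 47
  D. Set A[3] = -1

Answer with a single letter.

Answer: D

Derivation:
Option A: A[0] 21->-9, delta=-30, new_sum=106+(-30)=76
Option B: A[5] 19->34, delta=15, new_sum=106+(15)=121
Option C: A[1] 38->47, delta=9, new_sum=106+(9)=115
Option D: A[3] 49->-1, delta=-50, new_sum=106+(-50)=56 <-- matches target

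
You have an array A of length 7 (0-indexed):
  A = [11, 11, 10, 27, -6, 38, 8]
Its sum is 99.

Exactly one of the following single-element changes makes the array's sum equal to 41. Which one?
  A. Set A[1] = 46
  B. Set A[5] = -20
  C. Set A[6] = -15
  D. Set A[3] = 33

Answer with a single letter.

Option A: A[1] 11->46, delta=35, new_sum=99+(35)=134
Option B: A[5] 38->-20, delta=-58, new_sum=99+(-58)=41 <-- matches target
Option C: A[6] 8->-15, delta=-23, new_sum=99+(-23)=76
Option D: A[3] 27->33, delta=6, new_sum=99+(6)=105

Answer: B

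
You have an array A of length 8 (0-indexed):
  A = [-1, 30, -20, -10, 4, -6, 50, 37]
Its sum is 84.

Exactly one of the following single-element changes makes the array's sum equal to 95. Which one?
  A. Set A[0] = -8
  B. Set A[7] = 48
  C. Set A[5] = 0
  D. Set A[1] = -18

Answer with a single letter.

Answer: B

Derivation:
Option A: A[0] -1->-8, delta=-7, new_sum=84+(-7)=77
Option B: A[7] 37->48, delta=11, new_sum=84+(11)=95 <-- matches target
Option C: A[5] -6->0, delta=6, new_sum=84+(6)=90
Option D: A[1] 30->-18, delta=-48, new_sum=84+(-48)=36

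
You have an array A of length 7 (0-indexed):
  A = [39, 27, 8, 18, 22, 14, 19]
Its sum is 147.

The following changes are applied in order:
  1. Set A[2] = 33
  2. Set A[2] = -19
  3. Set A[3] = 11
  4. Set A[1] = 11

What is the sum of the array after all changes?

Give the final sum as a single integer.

Initial sum: 147
Change 1: A[2] 8 -> 33, delta = 25, sum = 172
Change 2: A[2] 33 -> -19, delta = -52, sum = 120
Change 3: A[3] 18 -> 11, delta = -7, sum = 113
Change 4: A[1] 27 -> 11, delta = -16, sum = 97

Answer: 97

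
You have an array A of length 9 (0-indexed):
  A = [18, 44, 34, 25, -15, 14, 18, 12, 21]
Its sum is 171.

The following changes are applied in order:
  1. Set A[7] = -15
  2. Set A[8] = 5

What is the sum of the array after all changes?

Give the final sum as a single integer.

Initial sum: 171
Change 1: A[7] 12 -> -15, delta = -27, sum = 144
Change 2: A[8] 21 -> 5, delta = -16, sum = 128

Answer: 128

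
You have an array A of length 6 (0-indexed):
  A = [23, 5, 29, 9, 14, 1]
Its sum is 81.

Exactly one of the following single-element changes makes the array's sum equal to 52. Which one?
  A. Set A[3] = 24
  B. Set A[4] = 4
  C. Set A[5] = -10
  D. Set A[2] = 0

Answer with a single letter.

Answer: D

Derivation:
Option A: A[3] 9->24, delta=15, new_sum=81+(15)=96
Option B: A[4] 14->4, delta=-10, new_sum=81+(-10)=71
Option C: A[5] 1->-10, delta=-11, new_sum=81+(-11)=70
Option D: A[2] 29->0, delta=-29, new_sum=81+(-29)=52 <-- matches target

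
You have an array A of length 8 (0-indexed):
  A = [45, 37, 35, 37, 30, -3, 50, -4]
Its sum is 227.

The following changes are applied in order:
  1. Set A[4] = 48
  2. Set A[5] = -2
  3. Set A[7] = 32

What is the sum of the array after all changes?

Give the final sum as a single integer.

Initial sum: 227
Change 1: A[4] 30 -> 48, delta = 18, sum = 245
Change 2: A[5] -3 -> -2, delta = 1, sum = 246
Change 3: A[7] -4 -> 32, delta = 36, sum = 282

Answer: 282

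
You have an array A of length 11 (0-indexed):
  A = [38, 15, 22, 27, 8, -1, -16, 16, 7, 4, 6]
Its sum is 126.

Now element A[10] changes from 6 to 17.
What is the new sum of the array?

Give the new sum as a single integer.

Answer: 137

Derivation:
Old value at index 10: 6
New value at index 10: 17
Delta = 17 - 6 = 11
New sum = old_sum + delta = 126 + (11) = 137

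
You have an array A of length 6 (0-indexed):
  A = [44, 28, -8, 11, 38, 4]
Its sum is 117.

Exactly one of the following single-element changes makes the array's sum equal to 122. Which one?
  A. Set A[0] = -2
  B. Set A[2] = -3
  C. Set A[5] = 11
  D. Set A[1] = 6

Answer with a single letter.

Option A: A[0] 44->-2, delta=-46, new_sum=117+(-46)=71
Option B: A[2] -8->-3, delta=5, new_sum=117+(5)=122 <-- matches target
Option C: A[5] 4->11, delta=7, new_sum=117+(7)=124
Option D: A[1] 28->6, delta=-22, new_sum=117+(-22)=95

Answer: B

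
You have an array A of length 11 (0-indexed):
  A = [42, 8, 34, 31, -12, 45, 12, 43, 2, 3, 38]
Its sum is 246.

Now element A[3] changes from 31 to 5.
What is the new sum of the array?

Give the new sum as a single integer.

Old value at index 3: 31
New value at index 3: 5
Delta = 5 - 31 = -26
New sum = old_sum + delta = 246 + (-26) = 220

Answer: 220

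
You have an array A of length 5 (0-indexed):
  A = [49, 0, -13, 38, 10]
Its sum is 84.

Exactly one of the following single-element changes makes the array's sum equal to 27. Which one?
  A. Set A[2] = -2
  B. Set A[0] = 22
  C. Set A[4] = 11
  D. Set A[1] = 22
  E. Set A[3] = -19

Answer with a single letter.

Answer: E

Derivation:
Option A: A[2] -13->-2, delta=11, new_sum=84+(11)=95
Option B: A[0] 49->22, delta=-27, new_sum=84+(-27)=57
Option C: A[4] 10->11, delta=1, new_sum=84+(1)=85
Option D: A[1] 0->22, delta=22, new_sum=84+(22)=106
Option E: A[3] 38->-19, delta=-57, new_sum=84+(-57)=27 <-- matches target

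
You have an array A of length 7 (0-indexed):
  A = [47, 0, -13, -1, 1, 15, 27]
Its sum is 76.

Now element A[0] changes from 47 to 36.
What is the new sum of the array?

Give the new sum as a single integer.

Old value at index 0: 47
New value at index 0: 36
Delta = 36 - 47 = -11
New sum = old_sum + delta = 76 + (-11) = 65

Answer: 65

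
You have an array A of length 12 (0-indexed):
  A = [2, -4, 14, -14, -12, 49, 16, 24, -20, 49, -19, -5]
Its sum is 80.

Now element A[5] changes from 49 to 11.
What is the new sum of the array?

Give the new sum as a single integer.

Old value at index 5: 49
New value at index 5: 11
Delta = 11 - 49 = -38
New sum = old_sum + delta = 80 + (-38) = 42

Answer: 42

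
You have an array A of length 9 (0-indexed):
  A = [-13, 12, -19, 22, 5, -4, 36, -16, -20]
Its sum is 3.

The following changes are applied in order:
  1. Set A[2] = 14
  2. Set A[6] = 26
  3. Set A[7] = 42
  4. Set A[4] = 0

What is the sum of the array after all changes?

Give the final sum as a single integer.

Answer: 79

Derivation:
Initial sum: 3
Change 1: A[2] -19 -> 14, delta = 33, sum = 36
Change 2: A[6] 36 -> 26, delta = -10, sum = 26
Change 3: A[7] -16 -> 42, delta = 58, sum = 84
Change 4: A[4] 5 -> 0, delta = -5, sum = 79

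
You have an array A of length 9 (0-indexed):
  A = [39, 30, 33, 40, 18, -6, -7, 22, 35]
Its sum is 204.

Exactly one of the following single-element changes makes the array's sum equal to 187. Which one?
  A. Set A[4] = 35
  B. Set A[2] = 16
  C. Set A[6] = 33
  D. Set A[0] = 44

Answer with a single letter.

Option A: A[4] 18->35, delta=17, new_sum=204+(17)=221
Option B: A[2] 33->16, delta=-17, new_sum=204+(-17)=187 <-- matches target
Option C: A[6] -7->33, delta=40, new_sum=204+(40)=244
Option D: A[0] 39->44, delta=5, new_sum=204+(5)=209

Answer: B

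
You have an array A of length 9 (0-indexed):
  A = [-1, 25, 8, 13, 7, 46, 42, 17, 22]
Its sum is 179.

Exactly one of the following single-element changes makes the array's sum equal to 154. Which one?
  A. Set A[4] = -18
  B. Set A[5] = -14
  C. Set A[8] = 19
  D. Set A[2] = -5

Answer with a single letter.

Answer: A

Derivation:
Option A: A[4] 7->-18, delta=-25, new_sum=179+(-25)=154 <-- matches target
Option B: A[5] 46->-14, delta=-60, new_sum=179+(-60)=119
Option C: A[8] 22->19, delta=-3, new_sum=179+(-3)=176
Option D: A[2] 8->-5, delta=-13, new_sum=179+(-13)=166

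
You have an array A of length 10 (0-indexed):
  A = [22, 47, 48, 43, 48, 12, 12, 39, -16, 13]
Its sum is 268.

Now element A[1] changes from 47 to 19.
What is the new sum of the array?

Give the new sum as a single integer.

Answer: 240

Derivation:
Old value at index 1: 47
New value at index 1: 19
Delta = 19 - 47 = -28
New sum = old_sum + delta = 268 + (-28) = 240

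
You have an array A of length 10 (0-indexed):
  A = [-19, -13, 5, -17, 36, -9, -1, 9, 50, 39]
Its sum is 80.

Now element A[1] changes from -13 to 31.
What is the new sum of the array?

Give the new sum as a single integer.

Old value at index 1: -13
New value at index 1: 31
Delta = 31 - -13 = 44
New sum = old_sum + delta = 80 + (44) = 124

Answer: 124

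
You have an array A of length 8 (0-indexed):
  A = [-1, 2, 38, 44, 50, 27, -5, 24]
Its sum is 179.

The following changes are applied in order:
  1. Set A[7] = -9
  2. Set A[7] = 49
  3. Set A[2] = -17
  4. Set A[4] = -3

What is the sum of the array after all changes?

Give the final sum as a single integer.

Answer: 96

Derivation:
Initial sum: 179
Change 1: A[7] 24 -> -9, delta = -33, sum = 146
Change 2: A[7] -9 -> 49, delta = 58, sum = 204
Change 3: A[2] 38 -> -17, delta = -55, sum = 149
Change 4: A[4] 50 -> -3, delta = -53, sum = 96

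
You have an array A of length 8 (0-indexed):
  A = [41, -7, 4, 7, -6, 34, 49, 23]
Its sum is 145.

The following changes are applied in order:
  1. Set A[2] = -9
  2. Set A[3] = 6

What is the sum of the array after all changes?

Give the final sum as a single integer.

Initial sum: 145
Change 1: A[2] 4 -> -9, delta = -13, sum = 132
Change 2: A[3] 7 -> 6, delta = -1, sum = 131

Answer: 131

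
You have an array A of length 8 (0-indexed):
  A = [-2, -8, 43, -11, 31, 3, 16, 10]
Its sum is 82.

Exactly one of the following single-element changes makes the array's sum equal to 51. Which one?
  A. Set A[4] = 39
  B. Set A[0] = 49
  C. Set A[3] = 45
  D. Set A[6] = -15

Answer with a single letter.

Option A: A[4] 31->39, delta=8, new_sum=82+(8)=90
Option B: A[0] -2->49, delta=51, new_sum=82+(51)=133
Option C: A[3] -11->45, delta=56, new_sum=82+(56)=138
Option D: A[6] 16->-15, delta=-31, new_sum=82+(-31)=51 <-- matches target

Answer: D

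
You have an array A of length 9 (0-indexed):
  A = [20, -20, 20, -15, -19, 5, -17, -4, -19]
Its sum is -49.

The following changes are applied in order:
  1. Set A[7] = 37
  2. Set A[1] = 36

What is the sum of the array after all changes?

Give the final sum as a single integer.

Initial sum: -49
Change 1: A[7] -4 -> 37, delta = 41, sum = -8
Change 2: A[1] -20 -> 36, delta = 56, sum = 48

Answer: 48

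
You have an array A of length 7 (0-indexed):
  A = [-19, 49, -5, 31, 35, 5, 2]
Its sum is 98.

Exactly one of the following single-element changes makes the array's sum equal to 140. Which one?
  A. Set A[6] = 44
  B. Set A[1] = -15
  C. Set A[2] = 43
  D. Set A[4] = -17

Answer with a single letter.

Answer: A

Derivation:
Option A: A[6] 2->44, delta=42, new_sum=98+(42)=140 <-- matches target
Option B: A[1] 49->-15, delta=-64, new_sum=98+(-64)=34
Option C: A[2] -5->43, delta=48, new_sum=98+(48)=146
Option D: A[4] 35->-17, delta=-52, new_sum=98+(-52)=46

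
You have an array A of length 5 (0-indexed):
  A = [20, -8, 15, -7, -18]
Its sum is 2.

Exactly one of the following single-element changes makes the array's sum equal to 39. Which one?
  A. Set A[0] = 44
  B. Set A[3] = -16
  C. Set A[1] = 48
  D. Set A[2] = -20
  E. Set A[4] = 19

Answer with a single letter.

Answer: E

Derivation:
Option A: A[0] 20->44, delta=24, new_sum=2+(24)=26
Option B: A[3] -7->-16, delta=-9, new_sum=2+(-9)=-7
Option C: A[1] -8->48, delta=56, new_sum=2+(56)=58
Option D: A[2] 15->-20, delta=-35, new_sum=2+(-35)=-33
Option E: A[4] -18->19, delta=37, new_sum=2+(37)=39 <-- matches target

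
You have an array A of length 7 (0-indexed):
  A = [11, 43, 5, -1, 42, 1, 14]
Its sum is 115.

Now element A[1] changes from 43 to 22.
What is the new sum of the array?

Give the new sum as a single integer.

Old value at index 1: 43
New value at index 1: 22
Delta = 22 - 43 = -21
New sum = old_sum + delta = 115 + (-21) = 94

Answer: 94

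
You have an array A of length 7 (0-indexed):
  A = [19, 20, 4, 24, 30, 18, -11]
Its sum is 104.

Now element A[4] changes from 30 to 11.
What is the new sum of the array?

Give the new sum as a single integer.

Answer: 85

Derivation:
Old value at index 4: 30
New value at index 4: 11
Delta = 11 - 30 = -19
New sum = old_sum + delta = 104 + (-19) = 85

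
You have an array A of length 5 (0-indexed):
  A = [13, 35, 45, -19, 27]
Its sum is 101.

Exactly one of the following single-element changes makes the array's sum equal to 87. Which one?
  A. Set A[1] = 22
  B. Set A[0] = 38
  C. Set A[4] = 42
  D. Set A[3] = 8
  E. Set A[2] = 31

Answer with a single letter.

Answer: E

Derivation:
Option A: A[1] 35->22, delta=-13, new_sum=101+(-13)=88
Option B: A[0] 13->38, delta=25, new_sum=101+(25)=126
Option C: A[4] 27->42, delta=15, new_sum=101+(15)=116
Option D: A[3] -19->8, delta=27, new_sum=101+(27)=128
Option E: A[2] 45->31, delta=-14, new_sum=101+(-14)=87 <-- matches target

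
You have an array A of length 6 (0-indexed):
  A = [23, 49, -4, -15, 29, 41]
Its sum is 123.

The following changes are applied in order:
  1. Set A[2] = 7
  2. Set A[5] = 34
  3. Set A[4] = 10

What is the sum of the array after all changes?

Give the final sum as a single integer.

Answer: 108

Derivation:
Initial sum: 123
Change 1: A[2] -4 -> 7, delta = 11, sum = 134
Change 2: A[5] 41 -> 34, delta = -7, sum = 127
Change 3: A[4] 29 -> 10, delta = -19, sum = 108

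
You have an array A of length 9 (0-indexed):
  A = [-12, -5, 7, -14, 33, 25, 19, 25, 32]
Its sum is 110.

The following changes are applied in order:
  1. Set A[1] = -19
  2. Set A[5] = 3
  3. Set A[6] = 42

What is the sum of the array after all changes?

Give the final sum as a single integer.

Answer: 97

Derivation:
Initial sum: 110
Change 1: A[1] -5 -> -19, delta = -14, sum = 96
Change 2: A[5] 25 -> 3, delta = -22, sum = 74
Change 3: A[6] 19 -> 42, delta = 23, sum = 97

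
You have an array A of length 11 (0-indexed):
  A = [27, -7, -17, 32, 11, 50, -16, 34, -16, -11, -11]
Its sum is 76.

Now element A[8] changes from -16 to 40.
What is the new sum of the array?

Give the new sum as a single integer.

Old value at index 8: -16
New value at index 8: 40
Delta = 40 - -16 = 56
New sum = old_sum + delta = 76 + (56) = 132

Answer: 132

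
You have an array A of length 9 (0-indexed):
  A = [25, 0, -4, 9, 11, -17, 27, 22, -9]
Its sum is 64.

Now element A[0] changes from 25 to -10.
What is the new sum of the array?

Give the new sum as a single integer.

Old value at index 0: 25
New value at index 0: -10
Delta = -10 - 25 = -35
New sum = old_sum + delta = 64 + (-35) = 29

Answer: 29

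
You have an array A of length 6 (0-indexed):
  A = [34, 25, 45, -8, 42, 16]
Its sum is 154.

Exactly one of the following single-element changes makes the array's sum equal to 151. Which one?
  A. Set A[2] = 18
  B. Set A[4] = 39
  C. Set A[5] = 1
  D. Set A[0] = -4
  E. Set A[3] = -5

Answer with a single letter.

Option A: A[2] 45->18, delta=-27, new_sum=154+(-27)=127
Option B: A[4] 42->39, delta=-3, new_sum=154+(-3)=151 <-- matches target
Option C: A[5] 16->1, delta=-15, new_sum=154+(-15)=139
Option D: A[0] 34->-4, delta=-38, new_sum=154+(-38)=116
Option E: A[3] -8->-5, delta=3, new_sum=154+(3)=157

Answer: B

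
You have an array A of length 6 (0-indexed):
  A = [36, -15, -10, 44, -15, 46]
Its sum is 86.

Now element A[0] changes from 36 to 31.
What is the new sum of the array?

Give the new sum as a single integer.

Old value at index 0: 36
New value at index 0: 31
Delta = 31 - 36 = -5
New sum = old_sum + delta = 86 + (-5) = 81

Answer: 81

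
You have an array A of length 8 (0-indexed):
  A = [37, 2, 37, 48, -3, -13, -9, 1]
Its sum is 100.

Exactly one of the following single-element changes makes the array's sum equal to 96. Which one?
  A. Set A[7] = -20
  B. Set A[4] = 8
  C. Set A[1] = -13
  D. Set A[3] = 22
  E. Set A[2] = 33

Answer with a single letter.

Answer: E

Derivation:
Option A: A[7] 1->-20, delta=-21, new_sum=100+(-21)=79
Option B: A[4] -3->8, delta=11, new_sum=100+(11)=111
Option C: A[1] 2->-13, delta=-15, new_sum=100+(-15)=85
Option D: A[3] 48->22, delta=-26, new_sum=100+(-26)=74
Option E: A[2] 37->33, delta=-4, new_sum=100+(-4)=96 <-- matches target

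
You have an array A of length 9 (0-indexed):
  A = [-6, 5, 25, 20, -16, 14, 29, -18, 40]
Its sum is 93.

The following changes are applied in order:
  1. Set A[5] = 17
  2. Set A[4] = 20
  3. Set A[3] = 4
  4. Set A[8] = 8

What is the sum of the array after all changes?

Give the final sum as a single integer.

Initial sum: 93
Change 1: A[5] 14 -> 17, delta = 3, sum = 96
Change 2: A[4] -16 -> 20, delta = 36, sum = 132
Change 3: A[3] 20 -> 4, delta = -16, sum = 116
Change 4: A[8] 40 -> 8, delta = -32, sum = 84

Answer: 84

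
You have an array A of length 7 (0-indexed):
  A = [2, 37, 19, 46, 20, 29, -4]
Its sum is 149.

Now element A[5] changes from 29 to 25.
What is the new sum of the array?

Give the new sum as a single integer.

Old value at index 5: 29
New value at index 5: 25
Delta = 25 - 29 = -4
New sum = old_sum + delta = 149 + (-4) = 145

Answer: 145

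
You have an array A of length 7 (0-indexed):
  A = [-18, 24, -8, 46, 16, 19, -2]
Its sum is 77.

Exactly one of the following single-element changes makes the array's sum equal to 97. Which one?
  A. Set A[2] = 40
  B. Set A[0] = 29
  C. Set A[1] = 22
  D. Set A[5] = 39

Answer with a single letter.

Answer: D

Derivation:
Option A: A[2] -8->40, delta=48, new_sum=77+(48)=125
Option B: A[0] -18->29, delta=47, new_sum=77+(47)=124
Option C: A[1] 24->22, delta=-2, new_sum=77+(-2)=75
Option D: A[5] 19->39, delta=20, new_sum=77+(20)=97 <-- matches target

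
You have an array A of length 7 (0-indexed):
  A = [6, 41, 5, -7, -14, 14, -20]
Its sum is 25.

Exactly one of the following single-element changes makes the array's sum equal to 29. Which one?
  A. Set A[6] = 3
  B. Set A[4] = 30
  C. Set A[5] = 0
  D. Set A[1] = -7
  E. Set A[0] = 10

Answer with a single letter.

Option A: A[6] -20->3, delta=23, new_sum=25+(23)=48
Option B: A[4] -14->30, delta=44, new_sum=25+(44)=69
Option C: A[5] 14->0, delta=-14, new_sum=25+(-14)=11
Option D: A[1] 41->-7, delta=-48, new_sum=25+(-48)=-23
Option E: A[0] 6->10, delta=4, new_sum=25+(4)=29 <-- matches target

Answer: E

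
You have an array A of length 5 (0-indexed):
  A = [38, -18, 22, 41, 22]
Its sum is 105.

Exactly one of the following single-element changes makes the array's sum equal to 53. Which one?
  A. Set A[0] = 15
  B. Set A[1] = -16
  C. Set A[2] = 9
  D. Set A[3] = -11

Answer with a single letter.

Answer: D

Derivation:
Option A: A[0] 38->15, delta=-23, new_sum=105+(-23)=82
Option B: A[1] -18->-16, delta=2, new_sum=105+(2)=107
Option C: A[2] 22->9, delta=-13, new_sum=105+(-13)=92
Option D: A[3] 41->-11, delta=-52, new_sum=105+(-52)=53 <-- matches target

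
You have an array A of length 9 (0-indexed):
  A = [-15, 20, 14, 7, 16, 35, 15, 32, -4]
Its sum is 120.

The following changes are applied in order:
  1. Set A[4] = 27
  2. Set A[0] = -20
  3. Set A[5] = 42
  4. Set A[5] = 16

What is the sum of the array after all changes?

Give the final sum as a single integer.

Answer: 107

Derivation:
Initial sum: 120
Change 1: A[4] 16 -> 27, delta = 11, sum = 131
Change 2: A[0] -15 -> -20, delta = -5, sum = 126
Change 3: A[5] 35 -> 42, delta = 7, sum = 133
Change 4: A[5] 42 -> 16, delta = -26, sum = 107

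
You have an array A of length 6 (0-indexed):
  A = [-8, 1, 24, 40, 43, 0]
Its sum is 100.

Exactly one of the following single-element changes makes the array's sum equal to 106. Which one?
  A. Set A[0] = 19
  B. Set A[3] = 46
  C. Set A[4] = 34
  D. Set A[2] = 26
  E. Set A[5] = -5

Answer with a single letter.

Option A: A[0] -8->19, delta=27, new_sum=100+(27)=127
Option B: A[3] 40->46, delta=6, new_sum=100+(6)=106 <-- matches target
Option C: A[4] 43->34, delta=-9, new_sum=100+(-9)=91
Option D: A[2] 24->26, delta=2, new_sum=100+(2)=102
Option E: A[5] 0->-5, delta=-5, new_sum=100+(-5)=95

Answer: B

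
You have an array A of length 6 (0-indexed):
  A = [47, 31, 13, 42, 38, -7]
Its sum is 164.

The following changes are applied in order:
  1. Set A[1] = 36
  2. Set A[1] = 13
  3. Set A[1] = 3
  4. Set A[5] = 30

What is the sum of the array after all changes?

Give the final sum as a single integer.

Answer: 173

Derivation:
Initial sum: 164
Change 1: A[1] 31 -> 36, delta = 5, sum = 169
Change 2: A[1] 36 -> 13, delta = -23, sum = 146
Change 3: A[1] 13 -> 3, delta = -10, sum = 136
Change 4: A[5] -7 -> 30, delta = 37, sum = 173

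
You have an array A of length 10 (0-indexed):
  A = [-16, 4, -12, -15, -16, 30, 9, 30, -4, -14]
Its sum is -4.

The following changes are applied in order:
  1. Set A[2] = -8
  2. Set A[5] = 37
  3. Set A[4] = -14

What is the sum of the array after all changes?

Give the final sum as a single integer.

Answer: 9

Derivation:
Initial sum: -4
Change 1: A[2] -12 -> -8, delta = 4, sum = 0
Change 2: A[5] 30 -> 37, delta = 7, sum = 7
Change 3: A[4] -16 -> -14, delta = 2, sum = 9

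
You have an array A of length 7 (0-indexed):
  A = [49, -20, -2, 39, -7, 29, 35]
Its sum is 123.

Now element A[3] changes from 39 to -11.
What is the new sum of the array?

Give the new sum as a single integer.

Old value at index 3: 39
New value at index 3: -11
Delta = -11 - 39 = -50
New sum = old_sum + delta = 123 + (-50) = 73

Answer: 73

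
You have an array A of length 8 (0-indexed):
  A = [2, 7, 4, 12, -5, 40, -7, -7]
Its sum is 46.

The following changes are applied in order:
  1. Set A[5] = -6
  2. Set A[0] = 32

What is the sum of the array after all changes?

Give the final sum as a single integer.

Answer: 30

Derivation:
Initial sum: 46
Change 1: A[5] 40 -> -6, delta = -46, sum = 0
Change 2: A[0] 2 -> 32, delta = 30, sum = 30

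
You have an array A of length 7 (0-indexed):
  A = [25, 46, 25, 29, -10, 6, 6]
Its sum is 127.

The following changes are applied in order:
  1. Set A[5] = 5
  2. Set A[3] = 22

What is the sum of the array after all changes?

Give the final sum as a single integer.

Initial sum: 127
Change 1: A[5] 6 -> 5, delta = -1, sum = 126
Change 2: A[3] 29 -> 22, delta = -7, sum = 119

Answer: 119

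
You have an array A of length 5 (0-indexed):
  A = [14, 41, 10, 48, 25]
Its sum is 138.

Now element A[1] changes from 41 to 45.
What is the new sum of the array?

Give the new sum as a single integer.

Old value at index 1: 41
New value at index 1: 45
Delta = 45 - 41 = 4
New sum = old_sum + delta = 138 + (4) = 142

Answer: 142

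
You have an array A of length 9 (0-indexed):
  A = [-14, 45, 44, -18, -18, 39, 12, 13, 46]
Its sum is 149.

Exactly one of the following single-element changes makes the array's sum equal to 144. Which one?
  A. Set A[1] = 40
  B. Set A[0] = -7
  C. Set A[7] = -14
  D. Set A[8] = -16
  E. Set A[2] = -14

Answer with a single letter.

Option A: A[1] 45->40, delta=-5, new_sum=149+(-5)=144 <-- matches target
Option B: A[0] -14->-7, delta=7, new_sum=149+(7)=156
Option C: A[7] 13->-14, delta=-27, new_sum=149+(-27)=122
Option D: A[8] 46->-16, delta=-62, new_sum=149+(-62)=87
Option E: A[2] 44->-14, delta=-58, new_sum=149+(-58)=91

Answer: A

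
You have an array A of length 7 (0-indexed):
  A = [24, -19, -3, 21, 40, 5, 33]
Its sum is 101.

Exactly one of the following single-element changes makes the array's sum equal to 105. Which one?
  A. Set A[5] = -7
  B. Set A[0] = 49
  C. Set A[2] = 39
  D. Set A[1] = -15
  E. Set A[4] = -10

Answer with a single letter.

Answer: D

Derivation:
Option A: A[5] 5->-7, delta=-12, new_sum=101+(-12)=89
Option B: A[0] 24->49, delta=25, new_sum=101+(25)=126
Option C: A[2] -3->39, delta=42, new_sum=101+(42)=143
Option D: A[1] -19->-15, delta=4, new_sum=101+(4)=105 <-- matches target
Option E: A[4] 40->-10, delta=-50, new_sum=101+(-50)=51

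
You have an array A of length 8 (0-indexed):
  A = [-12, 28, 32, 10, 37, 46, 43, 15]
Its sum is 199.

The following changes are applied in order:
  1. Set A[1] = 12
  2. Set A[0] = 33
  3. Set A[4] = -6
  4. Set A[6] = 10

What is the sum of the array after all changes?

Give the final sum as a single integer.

Initial sum: 199
Change 1: A[1] 28 -> 12, delta = -16, sum = 183
Change 2: A[0] -12 -> 33, delta = 45, sum = 228
Change 3: A[4] 37 -> -6, delta = -43, sum = 185
Change 4: A[6] 43 -> 10, delta = -33, sum = 152

Answer: 152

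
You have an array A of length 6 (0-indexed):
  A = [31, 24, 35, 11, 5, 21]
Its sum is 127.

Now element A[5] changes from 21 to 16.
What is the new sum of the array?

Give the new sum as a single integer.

Answer: 122

Derivation:
Old value at index 5: 21
New value at index 5: 16
Delta = 16 - 21 = -5
New sum = old_sum + delta = 127 + (-5) = 122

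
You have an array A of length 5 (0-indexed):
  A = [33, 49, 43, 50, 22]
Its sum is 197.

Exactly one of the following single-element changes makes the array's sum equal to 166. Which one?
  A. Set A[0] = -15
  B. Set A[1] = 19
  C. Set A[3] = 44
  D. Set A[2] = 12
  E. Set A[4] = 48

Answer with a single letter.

Answer: D

Derivation:
Option A: A[0] 33->-15, delta=-48, new_sum=197+(-48)=149
Option B: A[1] 49->19, delta=-30, new_sum=197+(-30)=167
Option C: A[3] 50->44, delta=-6, new_sum=197+(-6)=191
Option D: A[2] 43->12, delta=-31, new_sum=197+(-31)=166 <-- matches target
Option E: A[4] 22->48, delta=26, new_sum=197+(26)=223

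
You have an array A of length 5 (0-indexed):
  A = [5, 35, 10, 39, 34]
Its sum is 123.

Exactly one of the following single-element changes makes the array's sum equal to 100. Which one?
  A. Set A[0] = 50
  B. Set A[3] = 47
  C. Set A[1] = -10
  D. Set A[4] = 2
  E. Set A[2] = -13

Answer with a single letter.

Option A: A[0] 5->50, delta=45, new_sum=123+(45)=168
Option B: A[3] 39->47, delta=8, new_sum=123+(8)=131
Option C: A[1] 35->-10, delta=-45, new_sum=123+(-45)=78
Option D: A[4] 34->2, delta=-32, new_sum=123+(-32)=91
Option E: A[2] 10->-13, delta=-23, new_sum=123+(-23)=100 <-- matches target

Answer: E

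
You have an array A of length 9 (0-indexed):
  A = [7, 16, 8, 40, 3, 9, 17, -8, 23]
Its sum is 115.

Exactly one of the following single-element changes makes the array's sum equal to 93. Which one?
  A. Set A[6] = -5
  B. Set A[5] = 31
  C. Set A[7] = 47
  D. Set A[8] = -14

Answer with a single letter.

Option A: A[6] 17->-5, delta=-22, new_sum=115+(-22)=93 <-- matches target
Option B: A[5] 9->31, delta=22, new_sum=115+(22)=137
Option C: A[7] -8->47, delta=55, new_sum=115+(55)=170
Option D: A[8] 23->-14, delta=-37, new_sum=115+(-37)=78

Answer: A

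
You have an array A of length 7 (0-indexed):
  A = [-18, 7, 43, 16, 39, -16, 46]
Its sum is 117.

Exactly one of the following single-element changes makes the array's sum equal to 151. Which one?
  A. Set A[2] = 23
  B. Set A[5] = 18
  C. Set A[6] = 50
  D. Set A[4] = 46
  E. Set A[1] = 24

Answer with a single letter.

Option A: A[2] 43->23, delta=-20, new_sum=117+(-20)=97
Option B: A[5] -16->18, delta=34, new_sum=117+(34)=151 <-- matches target
Option C: A[6] 46->50, delta=4, new_sum=117+(4)=121
Option D: A[4] 39->46, delta=7, new_sum=117+(7)=124
Option E: A[1] 7->24, delta=17, new_sum=117+(17)=134

Answer: B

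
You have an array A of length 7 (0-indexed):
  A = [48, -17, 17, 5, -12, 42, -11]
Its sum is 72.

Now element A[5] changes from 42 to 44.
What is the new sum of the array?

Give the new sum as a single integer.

Old value at index 5: 42
New value at index 5: 44
Delta = 44 - 42 = 2
New sum = old_sum + delta = 72 + (2) = 74

Answer: 74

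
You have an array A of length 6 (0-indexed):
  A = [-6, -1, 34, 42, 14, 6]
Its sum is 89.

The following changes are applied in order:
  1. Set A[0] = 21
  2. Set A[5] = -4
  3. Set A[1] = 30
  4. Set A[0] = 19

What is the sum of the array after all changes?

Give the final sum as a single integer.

Answer: 135

Derivation:
Initial sum: 89
Change 1: A[0] -6 -> 21, delta = 27, sum = 116
Change 2: A[5] 6 -> -4, delta = -10, sum = 106
Change 3: A[1] -1 -> 30, delta = 31, sum = 137
Change 4: A[0] 21 -> 19, delta = -2, sum = 135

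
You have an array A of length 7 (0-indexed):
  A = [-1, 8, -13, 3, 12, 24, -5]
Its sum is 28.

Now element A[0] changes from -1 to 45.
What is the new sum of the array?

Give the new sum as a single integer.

Old value at index 0: -1
New value at index 0: 45
Delta = 45 - -1 = 46
New sum = old_sum + delta = 28 + (46) = 74

Answer: 74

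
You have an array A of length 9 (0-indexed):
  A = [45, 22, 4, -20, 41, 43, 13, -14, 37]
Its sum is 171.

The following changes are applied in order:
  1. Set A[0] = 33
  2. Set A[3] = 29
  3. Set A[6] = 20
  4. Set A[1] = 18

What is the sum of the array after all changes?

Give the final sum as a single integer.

Initial sum: 171
Change 1: A[0] 45 -> 33, delta = -12, sum = 159
Change 2: A[3] -20 -> 29, delta = 49, sum = 208
Change 3: A[6] 13 -> 20, delta = 7, sum = 215
Change 4: A[1] 22 -> 18, delta = -4, sum = 211

Answer: 211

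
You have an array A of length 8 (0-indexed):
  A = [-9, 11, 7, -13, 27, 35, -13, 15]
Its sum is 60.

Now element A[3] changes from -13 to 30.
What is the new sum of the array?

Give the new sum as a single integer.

Old value at index 3: -13
New value at index 3: 30
Delta = 30 - -13 = 43
New sum = old_sum + delta = 60 + (43) = 103

Answer: 103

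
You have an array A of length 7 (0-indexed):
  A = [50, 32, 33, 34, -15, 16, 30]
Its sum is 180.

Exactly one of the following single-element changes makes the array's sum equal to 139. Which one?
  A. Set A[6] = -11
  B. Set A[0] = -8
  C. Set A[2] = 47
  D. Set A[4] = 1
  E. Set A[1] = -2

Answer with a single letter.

Answer: A

Derivation:
Option A: A[6] 30->-11, delta=-41, new_sum=180+(-41)=139 <-- matches target
Option B: A[0] 50->-8, delta=-58, new_sum=180+(-58)=122
Option C: A[2] 33->47, delta=14, new_sum=180+(14)=194
Option D: A[4] -15->1, delta=16, new_sum=180+(16)=196
Option E: A[1] 32->-2, delta=-34, new_sum=180+(-34)=146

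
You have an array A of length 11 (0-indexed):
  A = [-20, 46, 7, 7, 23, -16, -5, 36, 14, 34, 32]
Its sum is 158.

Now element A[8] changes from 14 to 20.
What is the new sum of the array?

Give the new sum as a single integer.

Answer: 164

Derivation:
Old value at index 8: 14
New value at index 8: 20
Delta = 20 - 14 = 6
New sum = old_sum + delta = 158 + (6) = 164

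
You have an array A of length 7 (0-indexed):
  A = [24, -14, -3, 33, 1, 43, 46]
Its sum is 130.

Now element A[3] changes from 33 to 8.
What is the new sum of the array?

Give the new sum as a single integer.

Answer: 105

Derivation:
Old value at index 3: 33
New value at index 3: 8
Delta = 8 - 33 = -25
New sum = old_sum + delta = 130 + (-25) = 105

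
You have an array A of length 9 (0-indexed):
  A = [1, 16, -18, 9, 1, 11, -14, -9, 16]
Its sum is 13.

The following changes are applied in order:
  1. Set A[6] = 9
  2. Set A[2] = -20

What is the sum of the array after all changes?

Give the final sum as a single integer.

Answer: 34

Derivation:
Initial sum: 13
Change 1: A[6] -14 -> 9, delta = 23, sum = 36
Change 2: A[2] -18 -> -20, delta = -2, sum = 34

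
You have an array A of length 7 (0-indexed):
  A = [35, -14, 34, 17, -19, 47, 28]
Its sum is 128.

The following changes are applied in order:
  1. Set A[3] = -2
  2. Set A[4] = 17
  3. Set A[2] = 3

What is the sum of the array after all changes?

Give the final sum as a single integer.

Answer: 114

Derivation:
Initial sum: 128
Change 1: A[3] 17 -> -2, delta = -19, sum = 109
Change 2: A[4] -19 -> 17, delta = 36, sum = 145
Change 3: A[2] 34 -> 3, delta = -31, sum = 114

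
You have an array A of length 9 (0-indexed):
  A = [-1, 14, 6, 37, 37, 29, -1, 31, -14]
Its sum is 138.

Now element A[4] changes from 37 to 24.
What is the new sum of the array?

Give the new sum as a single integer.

Old value at index 4: 37
New value at index 4: 24
Delta = 24 - 37 = -13
New sum = old_sum + delta = 138 + (-13) = 125

Answer: 125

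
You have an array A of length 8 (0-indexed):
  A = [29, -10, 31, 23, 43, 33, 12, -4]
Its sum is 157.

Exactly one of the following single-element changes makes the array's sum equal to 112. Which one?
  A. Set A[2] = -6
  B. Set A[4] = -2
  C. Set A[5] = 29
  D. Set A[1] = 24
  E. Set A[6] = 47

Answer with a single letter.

Answer: B

Derivation:
Option A: A[2] 31->-6, delta=-37, new_sum=157+(-37)=120
Option B: A[4] 43->-2, delta=-45, new_sum=157+(-45)=112 <-- matches target
Option C: A[5] 33->29, delta=-4, new_sum=157+(-4)=153
Option D: A[1] -10->24, delta=34, new_sum=157+(34)=191
Option E: A[6] 12->47, delta=35, new_sum=157+(35)=192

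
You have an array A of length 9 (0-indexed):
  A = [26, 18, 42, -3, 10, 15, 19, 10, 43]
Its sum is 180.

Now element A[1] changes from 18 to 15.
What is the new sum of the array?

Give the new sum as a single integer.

Answer: 177

Derivation:
Old value at index 1: 18
New value at index 1: 15
Delta = 15 - 18 = -3
New sum = old_sum + delta = 180 + (-3) = 177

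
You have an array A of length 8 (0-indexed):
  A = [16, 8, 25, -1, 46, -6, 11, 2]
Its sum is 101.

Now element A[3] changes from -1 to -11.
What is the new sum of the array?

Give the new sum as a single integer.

Old value at index 3: -1
New value at index 3: -11
Delta = -11 - -1 = -10
New sum = old_sum + delta = 101 + (-10) = 91

Answer: 91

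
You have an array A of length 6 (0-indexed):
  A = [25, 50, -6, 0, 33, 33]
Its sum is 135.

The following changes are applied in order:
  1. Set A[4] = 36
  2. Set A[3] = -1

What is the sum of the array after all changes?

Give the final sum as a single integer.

Answer: 137

Derivation:
Initial sum: 135
Change 1: A[4] 33 -> 36, delta = 3, sum = 138
Change 2: A[3] 0 -> -1, delta = -1, sum = 137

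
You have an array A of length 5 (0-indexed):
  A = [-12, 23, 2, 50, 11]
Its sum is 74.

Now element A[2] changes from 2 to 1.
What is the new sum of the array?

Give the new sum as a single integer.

Old value at index 2: 2
New value at index 2: 1
Delta = 1 - 2 = -1
New sum = old_sum + delta = 74 + (-1) = 73

Answer: 73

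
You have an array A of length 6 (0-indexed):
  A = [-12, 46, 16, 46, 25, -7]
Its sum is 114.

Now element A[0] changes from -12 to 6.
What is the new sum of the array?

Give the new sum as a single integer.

Old value at index 0: -12
New value at index 0: 6
Delta = 6 - -12 = 18
New sum = old_sum + delta = 114 + (18) = 132

Answer: 132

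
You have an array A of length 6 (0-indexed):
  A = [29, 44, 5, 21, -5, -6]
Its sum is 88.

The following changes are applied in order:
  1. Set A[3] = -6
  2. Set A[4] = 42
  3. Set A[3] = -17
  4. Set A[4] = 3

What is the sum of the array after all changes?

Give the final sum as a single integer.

Answer: 58

Derivation:
Initial sum: 88
Change 1: A[3] 21 -> -6, delta = -27, sum = 61
Change 2: A[4] -5 -> 42, delta = 47, sum = 108
Change 3: A[3] -6 -> -17, delta = -11, sum = 97
Change 4: A[4] 42 -> 3, delta = -39, sum = 58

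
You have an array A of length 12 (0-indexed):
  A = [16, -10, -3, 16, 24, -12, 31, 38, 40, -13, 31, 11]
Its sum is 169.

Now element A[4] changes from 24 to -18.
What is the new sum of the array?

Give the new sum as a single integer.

Answer: 127

Derivation:
Old value at index 4: 24
New value at index 4: -18
Delta = -18 - 24 = -42
New sum = old_sum + delta = 169 + (-42) = 127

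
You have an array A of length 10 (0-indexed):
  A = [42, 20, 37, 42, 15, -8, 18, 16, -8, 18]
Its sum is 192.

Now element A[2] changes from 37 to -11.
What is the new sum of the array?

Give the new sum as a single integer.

Old value at index 2: 37
New value at index 2: -11
Delta = -11 - 37 = -48
New sum = old_sum + delta = 192 + (-48) = 144

Answer: 144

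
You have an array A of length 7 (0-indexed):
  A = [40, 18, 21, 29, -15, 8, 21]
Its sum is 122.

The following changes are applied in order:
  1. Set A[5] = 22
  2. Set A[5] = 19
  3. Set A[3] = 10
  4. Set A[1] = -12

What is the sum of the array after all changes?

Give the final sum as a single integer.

Answer: 84

Derivation:
Initial sum: 122
Change 1: A[5] 8 -> 22, delta = 14, sum = 136
Change 2: A[5] 22 -> 19, delta = -3, sum = 133
Change 3: A[3] 29 -> 10, delta = -19, sum = 114
Change 4: A[1] 18 -> -12, delta = -30, sum = 84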